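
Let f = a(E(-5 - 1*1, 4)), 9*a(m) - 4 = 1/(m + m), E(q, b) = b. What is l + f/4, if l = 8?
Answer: 779/96 ≈ 8.1146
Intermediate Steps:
a(m) = 4/9 + 1/(18*m) (a(m) = 4/9 + 1/(9*(m + m)) = 4/9 + 1/(9*((2*m))) = 4/9 + (1/(2*m))/9 = 4/9 + 1/(18*m))
f = 11/24 (f = (1/18)*(1 + 8*4)/4 = (1/18)*(¼)*(1 + 32) = (1/18)*(¼)*33 = 11/24 ≈ 0.45833)
l + f/4 = 8 + (11/24)/4 = 8 + (11/24)*(¼) = 8 + 11/96 = 779/96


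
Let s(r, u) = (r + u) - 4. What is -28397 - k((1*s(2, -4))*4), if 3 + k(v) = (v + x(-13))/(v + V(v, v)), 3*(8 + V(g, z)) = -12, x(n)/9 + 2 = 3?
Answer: -340733/12 ≈ -28394.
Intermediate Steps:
s(r, u) = -4 + r + u
x(n) = 9 (x(n) = -18 + 9*3 = -18 + 27 = 9)
V(g, z) = -12 (V(g, z) = -8 + (1/3)*(-12) = -8 - 4 = -12)
k(v) = -3 + (9 + v)/(-12 + v) (k(v) = -3 + (v + 9)/(v - 12) = -3 + (9 + v)/(-12 + v))
-28397 - k((1*s(2, -4))*4) = -28397 - (45 - 2*1*(-4 + 2 - 4)*4)/(-12 + (1*(-4 + 2 - 4))*4) = -28397 - (45 - 2*1*(-6)*4)/(-12 + (1*(-6))*4) = -28397 - (45 - (-12)*4)/(-12 - 6*4) = -28397 - (45 - 2*(-24))/(-12 - 24) = -28397 - (45 + 48)/(-36) = -28397 - (-1)*93/36 = -28397 - 1*(-31/12) = -28397 + 31/12 = -340733/12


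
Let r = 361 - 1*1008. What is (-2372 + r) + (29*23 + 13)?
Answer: -2339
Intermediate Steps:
r = -647 (r = 361 - 1008 = -647)
(-2372 + r) + (29*23 + 13) = (-2372 - 647) + (29*23 + 13) = -3019 + (667 + 13) = -3019 + 680 = -2339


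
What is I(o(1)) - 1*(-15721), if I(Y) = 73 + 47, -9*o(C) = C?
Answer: 15841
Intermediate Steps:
o(C) = -C/9
I(Y) = 120
I(o(1)) - 1*(-15721) = 120 - 1*(-15721) = 120 + 15721 = 15841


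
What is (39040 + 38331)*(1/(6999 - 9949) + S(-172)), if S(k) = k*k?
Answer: 6752383731429/2950 ≈ 2.2889e+9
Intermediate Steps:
S(k) = k**2
(39040 + 38331)*(1/(6999 - 9949) + S(-172)) = (39040 + 38331)*(1/(6999 - 9949) + (-172)**2) = 77371*(1/(-2950) + 29584) = 77371*(-1/2950 + 29584) = 77371*(87272799/2950) = 6752383731429/2950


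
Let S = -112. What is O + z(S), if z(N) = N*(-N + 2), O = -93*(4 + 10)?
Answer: -14070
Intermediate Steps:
O = -1302 (O = -93*14 = -1302)
z(N) = N*(2 - N)
O + z(S) = -1302 - 112*(2 - 1*(-112)) = -1302 - 112*(2 + 112) = -1302 - 112*114 = -1302 - 12768 = -14070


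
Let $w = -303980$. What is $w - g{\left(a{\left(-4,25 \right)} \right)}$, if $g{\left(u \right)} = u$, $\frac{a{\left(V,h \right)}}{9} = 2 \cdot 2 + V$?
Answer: $-303980$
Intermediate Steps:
$a{\left(V,h \right)} = 36 + 9 V$ ($a{\left(V,h \right)} = 9 \left(2 \cdot 2 + V\right) = 9 \left(4 + V\right) = 36 + 9 V$)
$w - g{\left(a{\left(-4,25 \right)} \right)} = -303980 - \left(36 + 9 \left(-4\right)\right) = -303980 - \left(36 - 36\right) = -303980 - 0 = -303980 + 0 = -303980$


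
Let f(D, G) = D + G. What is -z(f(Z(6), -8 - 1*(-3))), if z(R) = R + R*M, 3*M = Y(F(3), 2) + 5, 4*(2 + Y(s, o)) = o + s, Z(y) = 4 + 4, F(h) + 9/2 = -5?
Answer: -33/8 ≈ -4.1250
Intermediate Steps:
F(h) = -19/2 (F(h) = -9/2 - 5 = -19/2)
Z(y) = 8
Y(s, o) = -2 + o/4 + s/4 (Y(s, o) = -2 + (o + s)/4 = -2 + (o/4 + s/4) = -2 + o/4 + s/4)
M = 3/8 (M = ((-2 + (1/4)*2 + (1/4)*(-19/2)) + 5)/3 = ((-2 + 1/2 - 19/8) + 5)/3 = (-31/8 + 5)/3 = (1/3)*(9/8) = 3/8 ≈ 0.37500)
z(R) = 11*R/8 (z(R) = R + R*(3/8) = R + 3*R/8 = 11*R/8)
-z(f(Z(6), -8 - 1*(-3))) = -11*(8 + (-8 - 1*(-3)))/8 = -11*(8 + (-8 + 3))/8 = -11*(8 - 5)/8 = -11*3/8 = -1*33/8 = -33/8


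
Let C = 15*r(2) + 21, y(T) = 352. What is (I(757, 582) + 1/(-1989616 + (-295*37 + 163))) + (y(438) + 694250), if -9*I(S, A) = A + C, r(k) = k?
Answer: 4167956762957/6001104 ≈ 6.9453e+5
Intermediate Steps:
C = 51 (C = 15*2 + 21 = 30 + 21 = 51)
I(S, A) = -17/3 - A/9 (I(S, A) = -(A + 51)/9 = -(51 + A)/9 = -17/3 - A/9)
(I(757, 582) + 1/(-1989616 + (-295*37 + 163))) + (y(438) + 694250) = ((-17/3 - ⅑*582) + 1/(-1989616 + (-295*37 + 163))) + (352 + 694250) = ((-17/3 - 194/3) + 1/(-1989616 + (-10915 + 163))) + 694602 = (-211/3 + 1/(-1989616 - 10752)) + 694602 = (-211/3 + 1/(-2000368)) + 694602 = (-211/3 - 1/2000368) + 694602 = -422077651/6001104 + 694602 = 4167956762957/6001104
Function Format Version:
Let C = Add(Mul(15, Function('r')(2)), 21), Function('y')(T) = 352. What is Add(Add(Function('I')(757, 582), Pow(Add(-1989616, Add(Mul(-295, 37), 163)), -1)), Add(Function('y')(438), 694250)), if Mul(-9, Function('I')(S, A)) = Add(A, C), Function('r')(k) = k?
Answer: Rational(4167956762957, 6001104) ≈ 6.9453e+5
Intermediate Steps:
C = 51 (C = Add(Mul(15, 2), 21) = Add(30, 21) = 51)
Function('I')(S, A) = Add(Rational(-17, 3), Mul(Rational(-1, 9), A)) (Function('I')(S, A) = Mul(Rational(-1, 9), Add(A, 51)) = Mul(Rational(-1, 9), Add(51, A)) = Add(Rational(-17, 3), Mul(Rational(-1, 9), A)))
Add(Add(Function('I')(757, 582), Pow(Add(-1989616, Add(Mul(-295, 37), 163)), -1)), Add(Function('y')(438), 694250)) = Add(Add(Add(Rational(-17, 3), Mul(Rational(-1, 9), 582)), Pow(Add(-1989616, Add(Mul(-295, 37), 163)), -1)), Add(352, 694250)) = Add(Add(Add(Rational(-17, 3), Rational(-194, 3)), Pow(Add(-1989616, Add(-10915, 163)), -1)), 694602) = Add(Add(Rational(-211, 3), Pow(Add(-1989616, -10752), -1)), 694602) = Add(Add(Rational(-211, 3), Pow(-2000368, -1)), 694602) = Add(Add(Rational(-211, 3), Rational(-1, 2000368)), 694602) = Add(Rational(-422077651, 6001104), 694602) = Rational(4167956762957, 6001104)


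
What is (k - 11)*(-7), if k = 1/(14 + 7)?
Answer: 230/3 ≈ 76.667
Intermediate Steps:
k = 1/21 ≈ 0.047619
(k - 11)*(-7) = (1/21 - 11)*(-7) = -230/21*(-7) = 230/3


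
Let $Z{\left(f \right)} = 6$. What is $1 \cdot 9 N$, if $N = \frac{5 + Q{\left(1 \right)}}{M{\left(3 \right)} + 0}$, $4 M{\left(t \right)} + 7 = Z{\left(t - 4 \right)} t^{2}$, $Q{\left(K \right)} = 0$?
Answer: $\frac{180}{47} \approx 3.8298$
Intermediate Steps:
$M{\left(t \right)} = - \frac{7}{4} + \frac{3 t^{2}}{2}$ ($M{\left(t \right)} = - \frac{7}{4} + \frac{6 t^{2}}{4} = - \frac{7}{4} + \frac{3 t^{2}}{2}$)
$N = \frac{20}{47}$ ($N = \frac{5 + 0}{\left(- \frac{7}{4} + \frac{3 \cdot 3^{2}}{2}\right) + 0} = \frac{5}{\left(- \frac{7}{4} + \frac{3}{2} \cdot 9\right) + 0} = \frac{5}{\left(- \frac{7}{4} + \frac{27}{2}\right) + 0} = \frac{5}{\frac{47}{4} + 0} = \frac{5}{\frac{47}{4}} = 5 \cdot \frac{4}{47} = \frac{20}{47} \approx 0.42553$)
$1 \cdot 9 N = 1 \cdot 9 \cdot \frac{20}{47} = 9 \cdot \frac{20}{47} = \frac{180}{47}$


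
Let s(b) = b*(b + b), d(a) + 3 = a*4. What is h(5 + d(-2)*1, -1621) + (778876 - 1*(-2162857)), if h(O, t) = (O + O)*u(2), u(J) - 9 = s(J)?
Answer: 2941529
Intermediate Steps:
d(a) = -3 + 4*a (d(a) = -3 + a*4 = -3 + 4*a)
s(b) = 2*b² (s(b) = b*(2*b) = 2*b²)
u(J) = 9 + 2*J²
h(O, t) = 34*O (h(O, t) = (O + O)*(9 + 2*2²) = (2*O)*(9 + 2*4) = (2*O)*(9 + 8) = (2*O)*17 = 34*O)
h(5 + d(-2)*1, -1621) + (778876 - 1*(-2162857)) = 34*(5 + (-3 + 4*(-2))*1) + (778876 - 1*(-2162857)) = 34*(5 + (-3 - 8)*1) + (778876 + 2162857) = 34*(5 - 11*1) + 2941733 = 34*(5 - 11) + 2941733 = 34*(-6) + 2941733 = -204 + 2941733 = 2941529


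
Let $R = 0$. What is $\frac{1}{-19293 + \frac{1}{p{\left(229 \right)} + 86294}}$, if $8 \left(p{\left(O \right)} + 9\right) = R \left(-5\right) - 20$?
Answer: $- \frac{172565}{3329296543} \approx -5.1832 \cdot 10^{-5}$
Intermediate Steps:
$p{\left(O \right)} = - \frac{23}{2}$ ($p{\left(O \right)} = -9 + \frac{0 \left(-5\right) - 20}{8} = -9 + \frac{0 - 20}{8} = -9 + \frac{1}{8} \left(-20\right) = -9 - \frac{5}{2} = - \frac{23}{2}$)
$\frac{1}{-19293 + \frac{1}{p{\left(229 \right)} + 86294}} = \frac{1}{-19293 + \frac{1}{- \frac{23}{2} + 86294}} = \frac{1}{-19293 + \frac{1}{\frac{172565}{2}}} = \frac{1}{-19293 + \frac{2}{172565}} = \frac{1}{- \frac{3329296543}{172565}} = - \frac{172565}{3329296543}$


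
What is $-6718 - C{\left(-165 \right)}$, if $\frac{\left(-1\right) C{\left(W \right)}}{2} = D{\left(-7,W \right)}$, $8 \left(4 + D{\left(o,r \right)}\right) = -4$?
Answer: $-6727$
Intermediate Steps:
$D{\left(o,r \right)} = - \frac{9}{2}$ ($D{\left(o,r \right)} = -4 + \frac{1}{8} \left(-4\right) = -4 - \frac{1}{2} = - \frac{9}{2}$)
$C{\left(W \right)} = 9$ ($C{\left(W \right)} = \left(-2\right) \left(- \frac{9}{2}\right) = 9$)
$-6718 - C{\left(-165 \right)} = -6718 - 9 = -6727$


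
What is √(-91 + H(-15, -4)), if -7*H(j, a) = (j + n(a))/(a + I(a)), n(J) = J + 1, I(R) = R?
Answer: I*√17899/14 ≈ 9.5562*I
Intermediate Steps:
n(J) = 1 + J
H(j, a) = -(1 + a + j)/(14*a) (H(j, a) = -(j + (1 + a))/(7*(a + a)) = -(1 + a + j)/(7*(2*a)) = -(1 + a + j)*1/(2*a)/7 = -(1 + a + j)/(14*a))
√(-91 + H(-15, -4)) = √(-91 + (1/14)*(-1 - 1*(-4) - 1*(-15))/(-4)) = √(-91 + (1/14)*(-¼)*(-1 + 4 + 15)) = √(-91 + (1/14)*(-¼)*18) = √(-91 - 9/28) = √(-2557/28) = I*√17899/14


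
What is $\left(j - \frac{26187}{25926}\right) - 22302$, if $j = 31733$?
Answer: $\frac{2810137}{298} \approx 9430.0$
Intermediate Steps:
$\left(j - \frac{26187}{25926}\right) - 22302 = \left(31733 - \frac{26187}{25926}\right) - 22302 = \left(31733 - \frac{301}{298}\right) - 22302 = \frac{9456133}{298} - 22302 = \frac{2810137}{298}$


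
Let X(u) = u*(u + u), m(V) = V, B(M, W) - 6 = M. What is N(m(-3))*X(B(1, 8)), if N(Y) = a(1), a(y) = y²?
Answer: 98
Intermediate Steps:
B(M, W) = 6 + M
N(Y) = 1 (N(Y) = 1² = 1)
X(u) = 2*u² (X(u) = u*(2*u) = 2*u²)
N(m(-3))*X(B(1, 8)) = 1*(2*(6 + 1)²) = 1*(2*7²) = 1*(2*49) = 1*98 = 98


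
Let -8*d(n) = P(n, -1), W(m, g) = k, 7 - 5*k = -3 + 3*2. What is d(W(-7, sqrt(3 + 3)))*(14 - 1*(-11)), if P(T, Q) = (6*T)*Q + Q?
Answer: 145/8 ≈ 18.125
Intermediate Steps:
P(T, Q) = Q + 6*Q*T (P(T, Q) = 6*Q*T + Q = Q + 6*Q*T)
k = 4/5 (k = 7/5 - (-3 + 3*2)/5 = 7/5 - (-3 + 6)/5 = 7/5 - 1/5*3 = 7/5 - 3/5 = 4/5 ≈ 0.80000)
W(m, g) = 4/5
d(n) = 1/8 + 3*n/4 (d(n) = -(-1)*(1 + 6*n)/8 = -(-1 - 6*n)/8 = 1/8 + 3*n/4)
d(W(-7, sqrt(3 + 3)))*(14 - 1*(-11)) = (1/8 + (3/4)*(4/5))*(14 - 1*(-11)) = (1/8 + 3/5)*(14 + 11) = (29/40)*25 = 145/8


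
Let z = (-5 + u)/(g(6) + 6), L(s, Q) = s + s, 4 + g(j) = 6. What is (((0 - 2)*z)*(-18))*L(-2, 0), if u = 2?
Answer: 54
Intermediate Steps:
g(j) = 2 (g(j) = -4 + 6 = 2)
L(s, Q) = 2*s
z = -3/8 (z = (-5 + 2)/(2 + 6) = -3/8 ≈ -0.37500)
(((0 - 2)*z)*(-18))*L(-2, 0) = (((0 - 2)*(-3/8))*(-18))*(2*(-2)) = (-2*(-3/8)*(-18))*(-4) = ((¾)*(-18))*(-4) = -27/2*(-4) = 54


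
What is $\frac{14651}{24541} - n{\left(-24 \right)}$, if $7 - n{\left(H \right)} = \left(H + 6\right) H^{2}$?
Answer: $- \frac{11069488}{1067} \approx -10374.0$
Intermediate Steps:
$n{\left(H \right)} = 7 - H^{2} \left(6 + H\right)$ ($n{\left(H \right)} = 7 - \left(H + 6\right) H^{2} = 7 - \left(6 + H\right) H^{2} = 7 - H^{2} \left(6 + H\right)$)
$\frac{14651}{24541} - n{\left(-24 \right)} = \frac{14651}{24541} - \left(7 - \left(-24\right)^{3} - 6 \left(-24\right)^{2}\right) = 14651 \cdot \frac{1}{24541} - \left(7 - -13824 - 3456\right) = \frac{637}{1067} - \left(7 + 13824 - 3456\right) = \frac{637}{1067} - 10375 = - \frac{11069488}{1067}$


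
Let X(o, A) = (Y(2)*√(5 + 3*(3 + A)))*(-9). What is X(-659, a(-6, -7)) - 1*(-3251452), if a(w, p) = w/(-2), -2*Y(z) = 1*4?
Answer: 3251452 + 18*√23 ≈ 3.2515e+6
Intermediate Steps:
Y(z) = -2 (Y(z) = -4/2 = -½*4 = -2)
a(w, p) = -w/2 (a(w, p) = w*(-½) = -w/2)
X(o, A) = 18*√(14 + 3*A) (X(o, A) = -2*√(5 + 3*(3 + A))*(-9) = -2*√(5 + (9 + 3*A))*(-9) = -2*√(14 + 3*A)*(-9) = 18*√(14 + 3*A))
X(-659, a(-6, -7)) - 1*(-3251452) = 18*√(14 + 3*(-½*(-6))) - 1*(-3251452) = 18*√(14 + 3*3) + 3251452 = 18*√(14 + 9) + 3251452 = 18*√23 + 3251452 = 3251452 + 18*√23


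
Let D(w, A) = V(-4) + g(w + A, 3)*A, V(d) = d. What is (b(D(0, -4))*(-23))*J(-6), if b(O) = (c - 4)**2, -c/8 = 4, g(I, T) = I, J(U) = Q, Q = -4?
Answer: 119232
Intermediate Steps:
J(U) = -4
c = -32 (c = -8*4 = -32)
D(w, A) = -4 + A*(A + w) (D(w, A) = -4 + (w + A)*A = -4 + (A + w)*A = -4 + A*(A + w))
b(O) = 1296 (b(O) = (-32 - 4)**2 = (-36)**2 = 1296)
(b(D(0, -4))*(-23))*J(-6) = (1296*(-23))*(-4) = -29808*(-4) = 119232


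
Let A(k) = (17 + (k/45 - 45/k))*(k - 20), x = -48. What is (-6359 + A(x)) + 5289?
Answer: -133033/60 ≈ -2217.2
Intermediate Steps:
A(k) = (-20 + k)*(17 - 45/k + k/45) (A(k) = (17 + (k*(1/45) - 45/k))*(-20 + k) = (17 + (k/45 - 45/k))*(-20 + k) = (17 + (-45/k + k/45))*(-20 + k) = (17 - 45/k + k/45)*(-20 + k) = (-20 + k)*(17 - 45/k + k/45))
(-6359 + A(x)) + 5289 = (-6359 + (1/45)*(40500 - 48*(-17325 + (-48)² + 745*(-48)))/(-48)) + 5289 = (-6359 + (1/45)*(-1/48)*(40500 - 48*(-17325 + 2304 - 35760))) + 5289 = (-6359 + (1/45)*(-1/48)*(40500 - 48*(-50781))) + 5289 = (-6359 + (1/45)*(-1/48)*(40500 + 2437488)) + 5289 = (-6359 + (1/45)*(-1/48)*2477988) + 5289 = (-6359 - 68833/60) + 5289 = -450373/60 + 5289 = -133033/60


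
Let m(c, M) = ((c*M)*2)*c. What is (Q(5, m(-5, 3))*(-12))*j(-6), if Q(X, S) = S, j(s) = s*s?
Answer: -64800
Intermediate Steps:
m(c, M) = 2*M*c² (m(c, M) = ((M*c)*2)*c = (2*M*c)*c = 2*M*c²)
j(s) = s²
(Q(5, m(-5, 3))*(-12))*j(-6) = ((2*3*(-5)²)*(-12))*(-6)² = ((2*3*25)*(-12))*36 = (150*(-12))*36 = -1800*36 = -64800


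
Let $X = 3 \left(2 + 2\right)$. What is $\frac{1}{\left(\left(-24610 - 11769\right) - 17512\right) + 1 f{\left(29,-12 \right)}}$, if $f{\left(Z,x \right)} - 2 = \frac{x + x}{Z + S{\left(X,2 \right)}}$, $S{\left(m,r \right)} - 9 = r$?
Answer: $- \frac{5}{269448} \approx -1.8556 \cdot 10^{-5}$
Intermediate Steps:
$X = 12$ ($X = 3 \cdot 4 = 12$)
$S{\left(m,r \right)} = 9 + r$
$f{\left(Z,x \right)} = 2 + \frac{2 x}{11 + Z}$ ($f{\left(Z,x \right)} = 2 + \frac{x + x}{Z + \left(9 + 2\right)} = 2 + \frac{2 x}{Z + 11} = 2 + \frac{2 x}{11 + Z}$)
$\frac{1}{\left(\left(-24610 - 11769\right) - 17512\right) + 1 f{\left(29,-12 \right)}} = \frac{1}{\left(\left(-24610 - 11769\right) - 17512\right) + 1 \frac{2 \left(11 + 29 - 12\right)}{11 + 29}} = \frac{1}{\left(-36379 - 17512\right) + 1 \cdot 2 \cdot \frac{1}{40} \cdot 28} = \frac{1}{-53891 + 1 \cdot 2 \cdot \frac{1}{40} \cdot 28} = \frac{1}{-53891 + 1 \cdot \frac{7}{5}} = \frac{1}{-53891 + \frac{7}{5}} = \frac{1}{- \frac{269448}{5}} = - \frac{5}{269448}$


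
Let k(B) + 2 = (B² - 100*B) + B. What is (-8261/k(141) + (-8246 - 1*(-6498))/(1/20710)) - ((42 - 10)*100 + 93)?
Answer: -214329896421/5920 ≈ -3.6204e+7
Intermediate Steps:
k(B) = -2 + B² - 99*B (k(B) = -2 + ((B² - 100*B) + B) = -2 + (B² - 99*B) = -2 + B² - 99*B)
(-8261/k(141) + (-8246 - 1*(-6498))/(1/20710)) - ((42 - 10)*100 + 93) = (-8261/(-2 + 141² - 99*141) + (-8246 - 1*(-6498))/(1/20710)) - ((42 - 10)*100 + 93) = (-8261/(-2 + 19881 - 13959) + (-8246 + 6498)/(1/20710)) - (32*100 + 93) = (-8261/5920 - 1748*20710) - (3200 + 93) = (-8261*1/5920 - 36201080) - 1*3293 = (-8261/5920 - 36201080) - 3293 = -214310401861/5920 - 3293 = -214329896421/5920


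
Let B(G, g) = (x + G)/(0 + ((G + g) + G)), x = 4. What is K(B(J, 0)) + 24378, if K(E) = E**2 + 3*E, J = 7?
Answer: 4778671/196 ≈ 24381.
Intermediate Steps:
B(G, g) = (4 + G)/(g + 2*G) (B(G, g) = (4 + G)/(0 + ((G + g) + G)) = (4 + G)/(0 + (g + 2*G)) = (4 + G)/(g + 2*G))
K(B(J, 0)) + 24378 = ((4 + 7)/(0 + 2*7))*(3 + (4 + 7)/(0 + 2*7)) + 24378 = (11/(0 + 14))*(3 + 11/(0 + 14)) + 24378 = (11/14)*(3 + 11/14) + 24378 = ((1/14)*11)*(3 + (1/14)*11) + 24378 = 11*(3 + 11/14)/14 + 24378 = (11/14)*(53/14) + 24378 = 583/196 + 24378 = 4778671/196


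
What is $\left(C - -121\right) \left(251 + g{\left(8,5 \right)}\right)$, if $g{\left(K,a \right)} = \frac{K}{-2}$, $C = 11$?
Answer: $32604$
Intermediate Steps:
$g{\left(K,a \right)} = - \frac{K}{2}$ ($g{\left(K,a \right)} = K \left(- \frac{1}{2}\right) = - \frac{K}{2}$)
$\left(C - -121\right) \left(251 + g{\left(8,5 \right)}\right) = \left(11 - -121\right) \left(251 - 4\right) = \left(11 + 121\right) \left(251 - 4\right) = 132 \cdot 247 = 32604$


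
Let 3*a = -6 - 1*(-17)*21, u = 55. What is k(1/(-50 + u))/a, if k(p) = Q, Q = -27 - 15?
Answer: -14/39 ≈ -0.35897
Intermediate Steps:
Q = -42
k(p) = -42
a = 117 (a = (-6 - 1*(-17)*21)/3 = (-6 + 17*21)/3 = (-6 + 357)/3 = (⅓)*351 = 117)
k(1/(-50 + u))/a = -42/117 = -42*1/117 = -14/39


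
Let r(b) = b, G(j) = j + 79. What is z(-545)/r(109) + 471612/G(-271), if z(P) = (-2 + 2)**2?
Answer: -39301/16 ≈ -2456.3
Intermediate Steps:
G(j) = 79 + j
z(P) = 0 (z(P) = 0**2 = 0)
z(-545)/r(109) + 471612/G(-271) = 0/109 + 471612/(79 - 271) = 0*(1/109) + 471612/(-192) = 0 + 471612*(-1/192) = 0 - 39301/16 = -39301/16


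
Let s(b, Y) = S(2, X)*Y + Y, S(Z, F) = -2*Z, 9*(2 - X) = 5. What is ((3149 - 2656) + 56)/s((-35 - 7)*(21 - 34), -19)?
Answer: 183/19 ≈ 9.6316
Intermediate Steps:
X = 13/9 (X = 2 - 1/9*5 = 2 - 5/9 = 13/9 ≈ 1.4444)
s(b, Y) = -3*Y (s(b, Y) = (-2*2)*Y + Y = -4*Y + Y = -3*Y)
((3149 - 2656) + 56)/s((-35 - 7)*(21 - 34), -19) = ((3149 - 2656) + 56)/((-3*(-19))) = (493 + 56)/57 = 549*(1/57) = 183/19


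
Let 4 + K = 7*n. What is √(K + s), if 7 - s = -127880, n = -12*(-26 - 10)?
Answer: √130907 ≈ 361.81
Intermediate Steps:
n = 432 (n = -12*(-36) = 432)
s = 127887 (s = 7 - 1*(-127880) = 7 + 127880 = 127887)
K = 3020 (K = -4 + 7*432 = -4 + 3024 = 3020)
√(K + s) = √(3020 + 127887) = √130907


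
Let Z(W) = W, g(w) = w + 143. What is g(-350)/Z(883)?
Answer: -207/883 ≈ -0.23443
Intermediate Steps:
g(w) = 143 + w
g(-350)/Z(883) = (143 - 350)/883 = -207*1/883 = -207/883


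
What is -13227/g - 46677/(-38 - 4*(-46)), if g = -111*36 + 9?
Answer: -61390019/194034 ≈ -316.39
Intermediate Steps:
g = -3987 (g = -3996 + 9 = -3987)
-13227/g - 46677/(-38 - 4*(-46)) = -13227/(-3987) - 46677/(-38 - 4*(-46)) = -13227*(-1/3987) - 46677/(-38 + 184) = 4409/1329 - 46677/146 = -61390019/194034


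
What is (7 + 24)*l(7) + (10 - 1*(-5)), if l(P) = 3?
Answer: 108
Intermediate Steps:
(7 + 24)*l(7) + (10 - 1*(-5)) = (7 + 24)*3 + (10 - 1*(-5)) = 31*3 + (10 + 5) = 93 + 15 = 108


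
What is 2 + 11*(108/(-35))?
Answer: -1118/35 ≈ -31.943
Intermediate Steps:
2 + 11*(108/(-35)) = 2 + 11*(108*(-1/35)) = 2 + 11*(-108/35) = 2 - 1188/35 = -1118/35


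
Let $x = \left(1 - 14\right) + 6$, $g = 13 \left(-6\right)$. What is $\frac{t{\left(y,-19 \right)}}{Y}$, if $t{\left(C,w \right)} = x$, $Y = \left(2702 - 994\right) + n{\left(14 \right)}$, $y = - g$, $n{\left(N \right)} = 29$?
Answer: $- \frac{7}{1737} \approx -0.0040299$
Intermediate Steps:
$g = -78$
$y = 78$ ($y = \left(-1\right) \left(-78\right) = 78$)
$Y = 1737$ ($Y = \left(2702 - 994\right) + 29 = 1708 + 29 = 1737$)
$x = -7$ ($x = -13 + 6 = -7$)
$t{\left(C,w \right)} = -7$
$\frac{t{\left(y,-19 \right)}}{Y} = - \frac{7}{1737}$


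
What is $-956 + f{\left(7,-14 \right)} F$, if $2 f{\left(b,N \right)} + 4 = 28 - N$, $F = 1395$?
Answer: $25549$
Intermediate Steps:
$f{\left(b,N \right)} = 12 - \frac{N}{2}$ ($f{\left(b,N \right)} = -2 + \frac{28 - N}{2} = -2 - \left(-14 + \frac{N}{2}\right) = 12 - \frac{N}{2}$)
$-956 + f{\left(7,-14 \right)} F = -956 + \left(12 - -7\right) 1395 = -956 + \left(12 + 7\right) 1395 = -956 + 19 \cdot 1395 = -956 + 26505 = 25549$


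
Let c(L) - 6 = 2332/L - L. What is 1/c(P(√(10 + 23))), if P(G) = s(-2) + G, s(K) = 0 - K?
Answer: 1516/1774039 + 2303*√33/5322117 ≈ 0.0033403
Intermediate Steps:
s(K) = -K
P(G) = 2 + G (P(G) = -1*(-2) + G = 2 + G)
c(L) = 6 - L + 2332/L (c(L) = 6 + (2332/L - L) = 6 + (-L + 2332/L) = 6 - L + 2332/L)
1/c(P(√(10 + 23))) = 1/(6 - (2 + √(10 + 23)) + 2332/(2 + √(10 + 23))) = 1/(6 - (2 + √33) + 2332/(2 + √33)) = 1/(6 + (-2 - √33) + 2332/(2 + √33)) = 1/(4 - √33 + 2332/(2 + √33))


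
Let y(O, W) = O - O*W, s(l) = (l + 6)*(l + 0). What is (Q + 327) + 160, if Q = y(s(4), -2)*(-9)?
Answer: -593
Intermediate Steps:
s(l) = l*(6 + l) (s(l) = (6 + l)*l = l*(6 + l))
y(O, W) = O - O*W
Q = -1080 (Q = ((4*(6 + 4))*(1 - 1*(-2)))*(-9) = ((4*10)*(1 + 2))*(-9) = (40*3)*(-9) = 120*(-9) = -1080)
(Q + 327) + 160 = (-1080 + 327) + 160 = -753 + 160 = -593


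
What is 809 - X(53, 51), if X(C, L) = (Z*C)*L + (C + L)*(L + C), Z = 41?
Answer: -120830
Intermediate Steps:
X(C, L) = (C + L)² + 41*C*L (X(C, L) = (41*C)*L + (C + L)*(L + C) = 41*C*L + (C + L)*(C + L) = 41*C*L + (C + L)² = (C + L)² + 41*C*L)
809 - X(53, 51) = 809 - ((53 + 51)² + 41*53*51) = 809 - (104² + 110823) = 809 - (10816 + 110823) = 809 - 1*121639 = 809 - 121639 = -120830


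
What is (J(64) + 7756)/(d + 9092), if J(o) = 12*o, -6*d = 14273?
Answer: 51144/40279 ≈ 1.2697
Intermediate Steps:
d = -14273/6 (d = -1/6*14273 = -14273/6 ≈ -2378.8)
(J(64) + 7756)/(d + 9092) = (12*64 + 7756)/(-14273/6 + 9092) = (768 + 7756)/(40279/6) = 8524*(6/40279) = 51144/40279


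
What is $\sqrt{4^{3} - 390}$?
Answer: $i \sqrt{326} \approx 18.055 i$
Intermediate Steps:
$\sqrt{4^{3} - 390} = \sqrt{64 - 390} = \sqrt{-326} = i \sqrt{326}$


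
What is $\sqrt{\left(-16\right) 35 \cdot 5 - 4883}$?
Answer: $i \sqrt{7683} \approx 87.653 i$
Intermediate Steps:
$\sqrt{\left(-16\right) 35 \cdot 5 - 4883} = \sqrt{\left(-560\right) 5 - 4883} = \sqrt{-2800 - 4883} = \sqrt{-7683} = i \sqrt{7683}$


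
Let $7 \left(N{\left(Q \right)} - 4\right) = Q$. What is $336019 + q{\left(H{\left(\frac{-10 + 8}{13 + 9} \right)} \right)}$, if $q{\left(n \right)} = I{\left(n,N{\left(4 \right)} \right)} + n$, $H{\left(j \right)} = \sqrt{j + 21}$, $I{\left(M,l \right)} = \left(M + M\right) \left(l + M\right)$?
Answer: $\frac{3696669}{11} + \frac{71 \sqrt{2530}}{77} \approx 3.3611 \cdot 10^{5}$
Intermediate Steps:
$N{\left(Q \right)} = 4 + \frac{Q}{7}$
$I{\left(M,l \right)} = 2 M \left(M + l\right)$
$H{\left(j \right)} = \sqrt{21 + j}$
$q{\left(n \right)} = n + 2 n \left(\frac{32}{7} + n\right)$ ($q{\left(n \right)} = 2 n \left(n + \left(4 + \frac{1}{7} \cdot 4\right)\right) + n = 2 n \left(n + \left(4 + \frac{4}{7}\right)\right) + n = 2 n \left(n + \frac{32}{7}\right) + n = 2 n \left(\frac{32}{7} + n\right) + n = n + 2 n \left(\frac{32}{7} + n\right)$)
$336019 + q{\left(H{\left(\frac{-10 + 8}{13 + 9} \right)} \right)} = 336019 + \frac{\sqrt{21 + \frac{-10 + 8}{13 + 9}} \left(71 + 14 \sqrt{21 + \frac{-10 + 8}{13 + 9}}\right)}{7} = 336019 + \frac{\sqrt{21 - \frac{2}{22}} \left(71 + 14 \sqrt{21 - \frac{2}{22}}\right)}{7} = 336019 + \frac{\sqrt{21 - \frac{1}{11}} \left(71 + 14 \sqrt{21 - \frac{1}{11}}\right)}{7} = 336019 + \frac{\sqrt{\frac{230}{11}} \left(71 + 14 \sqrt{\frac{230}{11}}\right)}{7} = 336019 + \frac{\frac{\sqrt{2530}}{11} \left(71 + 14 \frac{\sqrt{2530}}{11}\right)}{7} = 336019 + \frac{\frac{\sqrt{2530}}{11} \left(71 + \frac{14 \sqrt{2530}}{11}\right)}{7} = 336019 + \frac{\sqrt{2530} \left(71 + \frac{14 \sqrt{2530}}{11}\right)}{77}$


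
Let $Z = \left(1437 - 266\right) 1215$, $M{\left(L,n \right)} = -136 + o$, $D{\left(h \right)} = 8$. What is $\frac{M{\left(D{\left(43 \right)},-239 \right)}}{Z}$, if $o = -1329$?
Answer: $- \frac{293}{284553} \approx -0.0010297$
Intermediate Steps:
$M{\left(L,n \right)} = -1465$ ($M{\left(L,n \right)} = -136 - 1329 = -1465$)
$Z = 1422765$ ($Z = 1171 \cdot 1215 = 1422765$)
$\frac{M{\left(D{\left(43 \right)},-239 \right)}}{Z} = - \frac{1465}{1422765} = \left(-1465\right) \frac{1}{1422765} = - \frac{293}{284553}$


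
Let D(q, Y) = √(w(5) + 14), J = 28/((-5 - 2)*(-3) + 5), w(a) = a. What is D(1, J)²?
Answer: 19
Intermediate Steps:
J = 14/13 (J = 28/(-7*(-3) + 5) = 28/(21 + 5) = 28/26 = 28*(1/26) = 14/13 ≈ 1.0769)
D(q, Y) = √19 (D(q, Y) = √(5 + 14) = √19)
D(1, J)² = (√19)² = 19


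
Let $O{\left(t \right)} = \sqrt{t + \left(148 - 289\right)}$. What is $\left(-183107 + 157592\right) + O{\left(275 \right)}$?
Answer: $-25515 + \sqrt{134} \approx -25503.0$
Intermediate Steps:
$O{\left(t \right)} = \sqrt{-141 + t}$ ($O{\left(t \right)} = \sqrt{t + \left(148 - 289\right)} = \sqrt{t - 141} = \sqrt{-141 + t}$)
$\left(-183107 + 157592\right) + O{\left(275 \right)} = \left(-183107 + 157592\right) + \sqrt{-141 + 275} = -25515 + \sqrt{134}$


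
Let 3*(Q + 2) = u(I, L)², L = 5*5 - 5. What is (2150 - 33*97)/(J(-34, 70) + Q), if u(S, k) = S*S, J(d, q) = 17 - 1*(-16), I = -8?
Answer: -3153/4189 ≈ -0.75269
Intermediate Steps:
J(d, q) = 33 (J(d, q) = 17 + 16 = 33)
L = 20 (L = 25 - 5 = 20)
u(S, k) = S²
Q = 4090/3 (Q = -2 + ((-8)²)²/3 = -2 + (⅓)*64² = -2 + (⅓)*4096 = -2 + 4096/3 = 4090/3 ≈ 1363.3)
(2150 - 33*97)/(J(-34, 70) + Q) = (2150 - 33*97)/(33 + 4090/3) = (2150 - 3201)/(4189/3) = -1051*3/4189 = -3153/4189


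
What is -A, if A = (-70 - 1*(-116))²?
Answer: -2116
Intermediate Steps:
A = 2116 (A = (-70 + 116)² = 46² = 2116)
-A = -1*2116 = -2116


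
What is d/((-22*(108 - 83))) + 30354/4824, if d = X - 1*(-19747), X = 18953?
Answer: -566647/8844 ≈ -64.071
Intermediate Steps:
d = 38700 (d = 18953 - 1*(-19747) = 18953 + 19747 = 38700)
d/((-22*(108 - 83))) + 30354/4824 = 38700/((-22*(108 - 83))) + 30354/4824 = 38700/((-22*25)) + 30354*(1/4824) = 38700/(-550) + 5059/804 = 38700*(-1/550) + 5059/804 = -774/11 + 5059/804 = -566647/8844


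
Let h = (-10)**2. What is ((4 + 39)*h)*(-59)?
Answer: -253700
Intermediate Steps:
h = 100
((4 + 39)*h)*(-59) = ((4 + 39)*100)*(-59) = (43*100)*(-59) = 4300*(-59) = -253700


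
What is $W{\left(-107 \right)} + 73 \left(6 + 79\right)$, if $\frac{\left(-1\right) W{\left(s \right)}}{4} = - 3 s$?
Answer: $4921$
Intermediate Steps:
$W{\left(s \right)} = 12 s$ ($W{\left(s \right)} = - 4 \left(- 3 s\right) = 12 s$)
$W{\left(-107 \right)} + 73 \left(6 + 79\right) = 12 \left(-107\right) + 73 \left(6 + 79\right) = -1284 + 73 \cdot 85 = -1284 + 6205 = 4921$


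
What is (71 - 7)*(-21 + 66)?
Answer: 2880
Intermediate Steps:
(71 - 7)*(-21 + 66) = 64*45 = 2880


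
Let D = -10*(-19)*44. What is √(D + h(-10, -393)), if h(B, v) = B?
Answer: 5*√334 ≈ 91.378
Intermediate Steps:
D = 8360 (D = 190*44 = 8360)
√(D + h(-10, -393)) = √(8360 - 10) = √8350 = 5*√334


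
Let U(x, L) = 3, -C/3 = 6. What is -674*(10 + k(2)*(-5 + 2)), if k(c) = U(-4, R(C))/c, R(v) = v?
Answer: -3707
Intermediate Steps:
C = -18 (C = -3*6 = -18)
k(c) = 3/c
-674*(10 + k(2)*(-5 + 2)) = -674*(10 + (3/2)*(-5 + 2)) = -674*(10 + (3*(½))*(-3)) = -674*(10 + (3/2)*(-3)) = -674*(10 - 9/2) = -674*11/2 = -3707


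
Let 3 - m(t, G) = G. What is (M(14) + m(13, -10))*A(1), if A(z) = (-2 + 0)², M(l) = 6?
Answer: 76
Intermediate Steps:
m(t, G) = 3 - G
A(z) = 4 (A(z) = (-2)² = 4)
(M(14) + m(13, -10))*A(1) = (6 + (3 - 1*(-10)))*4 = (6 + (3 + 10))*4 = (6 + 13)*4 = 19*4 = 76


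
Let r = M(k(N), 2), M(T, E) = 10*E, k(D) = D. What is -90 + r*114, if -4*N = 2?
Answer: 2190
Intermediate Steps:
N = -½ (N = -¼*2 = -½ ≈ -0.50000)
r = 20 (r = 10*2 = 20)
-90 + r*114 = -90 + 20*114 = -90 + 2280 = 2190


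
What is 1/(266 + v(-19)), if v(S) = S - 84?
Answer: 1/163 ≈ 0.0061350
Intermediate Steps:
v(S) = -84 + S
1/(266 + v(-19)) = 1/(266 + (-84 - 19)) = 1/(266 - 103) = 1/163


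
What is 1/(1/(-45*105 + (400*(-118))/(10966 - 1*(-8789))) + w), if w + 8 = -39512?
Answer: -18677915/738151204751 ≈ -2.5304e-5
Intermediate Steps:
w = -39520 (w = -8 - 39512 = -39520)
1/(1/(-45*105 + (400*(-118))/(10966 - 1*(-8789))) + w) = 1/(1/(-45*105 + (400*(-118))/(10966 - 1*(-8789))) - 39520) = 1/(1/(-4725 - 47200/(10966 + 8789)) - 39520) = 1/(1/(-4725 - 47200/19755) - 39520) = 1/(1/(-4725 - 47200*1/19755) - 39520) = 1/(1/(-4725 - 9440/3951) - 39520) = 1/(1/(-18677915/3951) - 39520) = 1/(-3951/18677915 - 39520) = 1/(-738151204751/18677915) = -18677915/738151204751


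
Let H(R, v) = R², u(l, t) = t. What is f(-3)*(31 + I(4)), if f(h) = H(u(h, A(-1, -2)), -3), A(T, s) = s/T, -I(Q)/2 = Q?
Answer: 92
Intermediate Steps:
I(Q) = -2*Q
f(h) = 4 (f(h) = (-2/(-1))² = (-2*(-1))² = 2² = 4)
f(-3)*(31 + I(4)) = 4*(31 - 2*4) = 4*(31 - 8) = 4*23 = 92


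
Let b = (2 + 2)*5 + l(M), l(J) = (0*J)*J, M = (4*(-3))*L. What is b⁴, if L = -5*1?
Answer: 160000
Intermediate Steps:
L = -5
M = 60 (M = (4*(-3))*(-5) = -12*(-5) = 60)
l(J) = 0 (l(J) = 0*J = 0)
b = 20 (b = (2 + 2)*5 + 0 = 4*5 + 0 = 20 + 0 = 20)
b⁴ = 20⁴ = 160000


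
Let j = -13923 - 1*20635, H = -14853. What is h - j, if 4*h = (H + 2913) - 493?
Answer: 125799/4 ≈ 31450.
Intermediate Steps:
j = -34558 (j = -13923 - 20635 = -34558)
h = -12433/4 (h = ((-14853 + 2913) - 493)/4 = (-11940 - 493)/4 = (¼)*(-12433) = -12433/4 ≈ -3108.3)
h - j = -12433/4 - 1*(-34558) = -12433/4 + 34558 = 125799/4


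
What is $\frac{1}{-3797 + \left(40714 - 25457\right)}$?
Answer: $\frac{1}{11460} \approx 8.726 \cdot 10^{-5}$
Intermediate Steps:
$\frac{1}{-3797 + \left(40714 - 25457\right)} = \frac{1}{-3797 + 15257} = \frac{1}{11460}$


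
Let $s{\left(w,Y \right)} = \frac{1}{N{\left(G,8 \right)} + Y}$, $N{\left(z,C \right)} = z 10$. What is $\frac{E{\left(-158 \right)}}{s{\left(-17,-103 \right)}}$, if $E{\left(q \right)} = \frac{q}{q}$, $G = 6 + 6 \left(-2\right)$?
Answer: $-163$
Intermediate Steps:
$G = -6$ ($G = 6 - 12 = -6$)
$N{\left(z,C \right)} = 10 z$
$E{\left(q \right)} = 1$
$s{\left(w,Y \right)} = \frac{1}{-60 + Y}$ ($s{\left(w,Y \right)} = \frac{1}{10 \left(-6\right) + Y} = \frac{1}{-60 + Y}$)
$\frac{E{\left(-158 \right)}}{s{\left(-17,-103 \right)}} = 1 \frac{1}{\frac{1}{-60 - 103}} = 1 \frac{1}{\frac{1}{-163}} = 1 \frac{1}{- \frac{1}{163}} = 1 \left(-163\right) = -163$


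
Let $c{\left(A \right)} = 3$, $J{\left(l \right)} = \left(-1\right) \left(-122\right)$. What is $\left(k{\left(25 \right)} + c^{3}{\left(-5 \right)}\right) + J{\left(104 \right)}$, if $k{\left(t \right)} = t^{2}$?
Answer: $774$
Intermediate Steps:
$J{\left(l \right)} = 122$
$\left(k{\left(25 \right)} + c^{3}{\left(-5 \right)}\right) + J{\left(104 \right)} = \left(25^{2} + 3^{3}\right) + 122 = \left(625 + 27\right) + 122 = 652 + 122 = 774$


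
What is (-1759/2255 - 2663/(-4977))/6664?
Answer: -80867/2199734460 ≈ -3.6762e-5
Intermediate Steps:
(-1759/2255 - 2663/(-4977))/6664 = (-1759*1/2255 - 2663*(-1/4977))*(1/6664) = (-1759/2255 + 2663/4977)*(1/6664) = -2749478/11223135*1/6664 = -80867/2199734460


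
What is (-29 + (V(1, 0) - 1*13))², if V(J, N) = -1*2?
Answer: 1936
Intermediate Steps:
V(J, N) = -2
(-29 + (V(1, 0) - 1*13))² = (-29 + (-2 - 1*13))² = (-29 + (-2 - 13))² = (-29 - 15)² = (-44)² = 1936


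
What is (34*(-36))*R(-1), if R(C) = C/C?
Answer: -1224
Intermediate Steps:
R(C) = 1
(34*(-36))*R(-1) = (34*(-36))*1 = -1224*1 = -1224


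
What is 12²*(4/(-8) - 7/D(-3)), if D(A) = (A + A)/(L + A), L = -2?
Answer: -912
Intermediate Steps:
D(A) = 2*A/(-2 + A) (D(A) = (A + A)/(-2 + A) = (2*A)/(-2 + A) = 2*A/(-2 + A))
12²*(4/(-8) - 7/D(-3)) = 12²*(4/(-8) - 7/(2*(-3)/(-2 - 3))) = 144*(4*(-⅛) - 7/(2*(-3)/(-5))) = 144*(-½ - 7/(2*(-3)*(-⅕))) = 144*(-½ - 7/6/5) = 144*(-½ - 7*⅚) = 144*(-½ - 35/6) = 144*(-19/3) = -912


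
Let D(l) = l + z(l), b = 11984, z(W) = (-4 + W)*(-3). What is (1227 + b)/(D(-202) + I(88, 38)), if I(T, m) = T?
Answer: 13211/504 ≈ 26.212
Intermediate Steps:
z(W) = 12 - 3*W
D(l) = 12 - 2*l (D(l) = l + (12 - 3*l) = 12 - 2*l)
(1227 + b)/(D(-202) + I(88, 38)) = (1227 + 11984)/((12 - 2*(-202)) + 88) = 13211/((12 + 404) + 88) = 13211/(416 + 88) = 13211/504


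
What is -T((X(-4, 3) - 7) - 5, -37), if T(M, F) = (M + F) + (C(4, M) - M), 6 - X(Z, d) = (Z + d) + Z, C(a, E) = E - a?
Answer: 42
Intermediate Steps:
X(Z, d) = 6 - d - 2*Z (X(Z, d) = 6 - ((Z + d) + Z) = 6 - (d + 2*Z) = 6 + (-d - 2*Z) = 6 - d - 2*Z)
T(M, F) = -4 + F + M (T(M, F) = (M + F) + ((M - 1*4) - M) = (F + M) + ((M - 4) - M) = (F + M) + ((-4 + M) - M) = (F + M) - 4 = -4 + F + M)
-T((X(-4, 3) - 7) - 5, -37) = -(-4 - 37 + (((6 - 1*3 - 2*(-4)) - 7) - 5)) = -(-4 - 37 + (((6 - 3 + 8) - 7) - 5)) = -(-4 - 37 + ((11 - 7) - 5)) = -(-4 - 37 + (4 - 5)) = -(-4 - 37 - 1) = -1*(-42) = 42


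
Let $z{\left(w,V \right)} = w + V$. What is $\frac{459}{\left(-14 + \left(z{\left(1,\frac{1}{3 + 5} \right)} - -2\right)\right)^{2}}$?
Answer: $\frac{3264}{841} \approx 3.8811$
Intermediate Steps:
$z{\left(w,V \right)} = V + w$
$\frac{459}{\left(-14 + \left(z{\left(1,\frac{1}{3 + 5} \right)} - -2\right)\right)^{2}} = \frac{459}{\left(-14 + \left(\left(\frac{1}{3 + 5} + 1\right) - -2\right)\right)^{2}} = \frac{459}{\left(-14 + \left(\left(\frac{1}{8} + 1\right) + 2\right)\right)^{2}} = \frac{459}{\left(-14 + \left(\frac{9}{8} + 2\right)\right)^{2}} = \frac{459}{\left(-14 + \frac{25}{8}\right)^{2}} = \frac{459}{\left(- \frac{87}{8}\right)^{2}} = \frac{459}{\frac{7569}{64}} = 459 \cdot \frac{64}{7569} = \frac{3264}{841}$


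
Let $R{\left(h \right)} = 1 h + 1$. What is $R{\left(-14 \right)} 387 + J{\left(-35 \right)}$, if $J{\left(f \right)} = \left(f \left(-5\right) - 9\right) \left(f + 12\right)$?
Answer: $-8849$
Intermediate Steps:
$J{\left(f \right)} = \left(-9 - 5 f\right) \left(12 + f\right)$ ($J{\left(f \right)} = \left(- 5 f - 9\right) \left(12 + f\right) = \left(-9 - 5 f\right) \left(12 + f\right)$)
$R{\left(h \right)} = 1 + h$ ($R{\left(h \right)} = h + 1 = 1 + h$)
$R{\left(-14 \right)} 387 + J{\left(-35 \right)} = \left(1 - 14\right) 387 - \left(-2307 + 6125\right) = \left(-13\right) 387 - 3818 = -5031 - 3818 = -8849$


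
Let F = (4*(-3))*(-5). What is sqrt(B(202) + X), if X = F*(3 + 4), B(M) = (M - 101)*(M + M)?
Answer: 2*sqrt(10306) ≈ 203.04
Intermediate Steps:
F = 60 (F = -12*(-5) = 60)
B(M) = 2*M*(-101 + M) (B(M) = (-101 + M)*(2*M) = 2*M*(-101 + M))
X = 420 (X = 60*(3 + 4) = 60*7 = 420)
sqrt(B(202) + X) = sqrt(2*202*(-101 + 202) + 420) = sqrt(2*202*101 + 420) = sqrt(40804 + 420) = sqrt(41224) = 2*sqrt(10306)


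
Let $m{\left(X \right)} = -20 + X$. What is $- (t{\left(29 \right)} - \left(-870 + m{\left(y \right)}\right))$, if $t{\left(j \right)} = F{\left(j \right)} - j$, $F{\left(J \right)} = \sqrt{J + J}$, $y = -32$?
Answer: $-893 - \sqrt{58} \approx -900.62$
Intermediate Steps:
$F{\left(J \right)} = \sqrt{2} \sqrt{J}$ ($F{\left(J \right)} = \sqrt{2 J} = \sqrt{2} \sqrt{J}$)
$t{\left(j \right)} = - j + \sqrt{2} \sqrt{j}$ ($t{\left(j \right)} = \sqrt{2} \sqrt{j} - j = - j + \sqrt{2} \sqrt{j}$)
$- (t{\left(29 \right)} - \left(-870 + m{\left(y \right)}\right)) = - (\left(\left(-1\right) 29 + \sqrt{2} \sqrt{29}\right) - \left(-870 - 52\right)) = - (\left(-29 + \sqrt{58}\right) - \left(-870 - 52\right)) = - (\left(-29 + \sqrt{58}\right) - -922) = - (\left(-29 + \sqrt{58}\right) + 922) = - (893 + \sqrt{58}) = -893 - \sqrt{58}$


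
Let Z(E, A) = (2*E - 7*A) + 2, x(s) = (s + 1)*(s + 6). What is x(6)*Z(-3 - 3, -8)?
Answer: 3864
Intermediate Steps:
x(s) = (1 + s)*(6 + s)
Z(E, A) = 2 - 7*A + 2*E (Z(E, A) = (-7*A + 2*E) + 2 = 2 - 7*A + 2*E)
x(6)*Z(-3 - 3, -8) = (6 + 6**2 + 7*6)*(2 - 7*(-8) + 2*(-3 - 3)) = (6 + 36 + 42)*(2 + 56 + 2*(-6)) = 84*(2 + 56 - 12) = 84*46 = 3864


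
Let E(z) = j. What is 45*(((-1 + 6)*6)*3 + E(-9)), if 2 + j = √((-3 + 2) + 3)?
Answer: 3960 + 45*√2 ≈ 4023.6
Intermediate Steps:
j = -2 + √2 (j = -2 + √((-3 + 2) + 3) = -2 + √(-1 + 3) = -2 + √2 ≈ -0.58579)
E(z) = -2 + √2
45*(((-1 + 6)*6)*3 + E(-9)) = 45*(((-1 + 6)*6)*3 + (-2 + √2)) = 45*((5*6)*3 + (-2 + √2)) = 45*(30*3 + (-2 + √2)) = 45*(90 + (-2 + √2)) = 45*(88 + √2) = 3960 + 45*√2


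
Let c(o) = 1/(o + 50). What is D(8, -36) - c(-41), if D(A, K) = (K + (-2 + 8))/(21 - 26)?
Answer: 53/9 ≈ 5.8889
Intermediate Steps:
c(o) = 1/(50 + o)
D(A, K) = -6/5 - K/5 (D(A, K) = (K + 6)/(-5) = (6 + K)*(-⅕) = -6/5 - K/5)
D(8, -36) - c(-41) = (-6/5 - ⅕*(-36)) - 1/(50 - 41) = (-6/5 + 36/5) - 1/9 = 6 - 1*⅑ = 6 - ⅑ = 53/9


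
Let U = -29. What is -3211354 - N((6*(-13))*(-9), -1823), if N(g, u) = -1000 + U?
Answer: -3210325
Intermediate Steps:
N(g, u) = -1029 (N(g, u) = -1000 - 29 = -1029)
-3211354 - N((6*(-13))*(-9), -1823) = -3211354 - 1*(-1029) = -3211354 + 1029 = -3210325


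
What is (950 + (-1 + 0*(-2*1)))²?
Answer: 900601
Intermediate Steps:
(950 + (-1 + 0*(-2*1)))² = (950 + (-1 + 0*(-2)))² = (950 + (-1 + 0))² = (950 - 1)² = 949² = 900601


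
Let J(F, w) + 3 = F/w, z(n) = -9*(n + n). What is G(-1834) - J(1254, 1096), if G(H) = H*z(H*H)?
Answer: 60848665449273/548 ≈ 1.1104e+11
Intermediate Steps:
z(n) = -18*n
J(F, w) = -3 + F/w
G(H) = -18*H**3 (G(H) = H*(-18*H*H) = H*(-18*H**2) = -18*H**3)
G(-1834) - J(1254, 1096) = -18*(-1834)**3 - (-3 + 1254/1096) = -18*(-6168761704) - (-3 + 1254*(1/1096)) = 111037710672 - (-3 + 627/548) = 111037710672 - 1*(-1017/548) = 111037710672 + 1017/548 = 60848665449273/548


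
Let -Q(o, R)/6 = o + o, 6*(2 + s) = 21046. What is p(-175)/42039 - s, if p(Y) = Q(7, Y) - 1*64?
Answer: -147374869/42039 ≈ -3505.7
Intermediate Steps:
s = 10517/3 (s = -2 + (⅙)*21046 = -2 + 10523/3 = 10517/3 ≈ 3505.7)
Q(o, R) = -12*o (Q(o, R) = -6*(o + o) = -12*o)
p(Y) = -148 (p(Y) = -12*7 - 1*64 = -84 - 64 = -148)
p(-175)/42039 - s = -148/42039 - 1*10517/3 = -148*1/42039 - 10517/3 = -148/42039 - 10517/3 = -147374869/42039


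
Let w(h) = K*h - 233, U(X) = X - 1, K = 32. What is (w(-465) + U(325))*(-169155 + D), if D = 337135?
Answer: -2484256220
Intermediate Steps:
U(X) = -1 + X
w(h) = -233 + 32*h (w(h) = 32*h - 233 = -233 + 32*h)
(w(-465) + U(325))*(-169155 + D) = ((-233 + 32*(-465)) + (-1 + 325))*(-169155 + 337135) = ((-233 - 14880) + 324)*167980 = (-15113 + 324)*167980 = -14789*167980 = -2484256220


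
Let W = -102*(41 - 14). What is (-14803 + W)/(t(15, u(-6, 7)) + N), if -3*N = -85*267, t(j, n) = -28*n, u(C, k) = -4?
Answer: -17557/7677 ≈ -2.2870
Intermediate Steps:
N = 7565 (N = -(-85)*267/3 = -⅓*(-22695) = 7565)
W = -2754 (W = -102*27 = -2754)
(-14803 + W)/(t(15, u(-6, 7)) + N) = (-14803 - 2754)/(-28*(-4) + 7565) = -17557/(112 + 7565) = -17557/7677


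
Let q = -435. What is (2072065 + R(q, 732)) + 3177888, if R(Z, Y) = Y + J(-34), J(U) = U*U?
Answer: 5251841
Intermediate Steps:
J(U) = U²
R(Z, Y) = 1156 + Y (R(Z, Y) = Y + (-34)² = Y + 1156 = 1156 + Y)
(2072065 + R(q, 732)) + 3177888 = (2072065 + (1156 + 732)) + 3177888 = (2072065 + 1888) + 3177888 = 2073953 + 3177888 = 5251841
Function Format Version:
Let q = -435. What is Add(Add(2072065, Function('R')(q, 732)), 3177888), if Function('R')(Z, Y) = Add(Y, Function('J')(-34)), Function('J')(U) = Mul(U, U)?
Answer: 5251841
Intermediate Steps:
Function('J')(U) = Pow(U, 2)
Function('R')(Z, Y) = Add(1156, Y) (Function('R')(Z, Y) = Add(Y, Pow(-34, 2)) = Add(Y, 1156) = Add(1156, Y))
Add(Add(2072065, Function('R')(q, 732)), 3177888) = Add(Add(2072065, Add(1156, 732)), 3177888) = Add(Add(2072065, 1888), 3177888) = Add(2073953, 3177888) = 5251841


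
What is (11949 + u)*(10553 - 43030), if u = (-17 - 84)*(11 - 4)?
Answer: -365106434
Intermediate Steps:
u = -707 (u = -101*7 = -707)
(11949 + u)*(10553 - 43030) = (11949 - 707)*(10553 - 43030) = 11242*(-32477) = -365106434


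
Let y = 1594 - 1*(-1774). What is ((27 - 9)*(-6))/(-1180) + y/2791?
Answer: 1068917/823345 ≈ 1.2983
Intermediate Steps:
y = 3368 (y = 1594 + 1774 = 3368)
((27 - 9)*(-6))/(-1180) + y/2791 = ((27 - 9)*(-6))/(-1180) + 3368/2791 = (18*(-6))*(-1/1180) + 3368*(1/2791) = -108*(-1/1180) + 3368/2791 = 27/295 + 3368/2791 = 1068917/823345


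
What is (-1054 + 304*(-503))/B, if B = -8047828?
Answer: 76983/4023914 ≈ 0.019131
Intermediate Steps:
(-1054 + 304*(-503))/B = (-1054 + 304*(-503))/(-8047828) = (-1054 - 152912)*(-1/8047828) = -153966*(-1/8047828) = 76983/4023914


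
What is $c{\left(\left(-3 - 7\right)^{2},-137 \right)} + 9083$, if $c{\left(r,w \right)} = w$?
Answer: $8946$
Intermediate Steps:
$c{\left(\left(-3 - 7\right)^{2},-137 \right)} + 9083 = -137 + 9083 = 8946$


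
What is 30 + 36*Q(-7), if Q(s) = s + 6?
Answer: -6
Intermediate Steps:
Q(s) = 6 + s
30 + 36*Q(-7) = 30 + 36*(6 - 7) = 30 + 36*(-1) = 30 - 36 = -6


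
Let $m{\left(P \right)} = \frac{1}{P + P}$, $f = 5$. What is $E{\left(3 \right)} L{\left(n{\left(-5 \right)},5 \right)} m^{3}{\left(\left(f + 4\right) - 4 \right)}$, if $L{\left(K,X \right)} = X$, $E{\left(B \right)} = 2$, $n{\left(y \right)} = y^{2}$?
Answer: $\frac{1}{100} \approx 0.01$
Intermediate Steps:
$m{\left(P \right)} = \frac{1}{2 P}$
$E{\left(3 \right)} L{\left(n{\left(-5 \right)},5 \right)} m^{3}{\left(\left(f + 4\right) - 4 \right)} = 2 \cdot 5 \left(\frac{1}{2 \left(\left(5 + 4\right) - 4\right)}\right)^{3} = 10 \left(\frac{1}{2 \left(9 - 4\right)}\right)^{3} = 10 \left(\frac{1}{2 \cdot 5}\right)^{3} = 10 \left(\frac{1}{2} \cdot \frac{1}{5}\right)^{3} = \frac{10}{1000} = 10 \cdot \frac{1}{1000} = \frac{1}{100}$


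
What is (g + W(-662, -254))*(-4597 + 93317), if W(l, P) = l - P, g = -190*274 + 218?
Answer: -4635620000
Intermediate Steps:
g = -51842 (g = -52060 + 218 = -51842)
(g + W(-662, -254))*(-4597 + 93317) = (-51842 + (-662 - 1*(-254)))*(-4597 + 93317) = (-51842 + (-662 + 254))*88720 = (-51842 - 408)*88720 = -52250*88720 = -4635620000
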